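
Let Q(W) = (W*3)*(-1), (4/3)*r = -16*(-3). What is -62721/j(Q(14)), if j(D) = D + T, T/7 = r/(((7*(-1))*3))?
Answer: 2323/2 ≈ 1161.5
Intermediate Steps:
r = 36 (r = 3*(-16*(-3))/4 = (¾)*48 = 36)
T = -12 (T = 7*(36/(((7*(-1))*3))) = 7*(36/((-7*3))) = 7*(36/(-21)) = 7*(36*(-1/21)) = 7*(-12/7) = -12)
Q(W) = -3*W (Q(W) = (3*W)*(-1) = -3*W)
j(D) = -12 + D (j(D) = D - 12 = -12 + D)
-62721/j(Q(14)) = -62721/(-12 - 3*14) = -62721/(-12 - 42) = -62721/(-54) = -62721*(-1/54) = 2323/2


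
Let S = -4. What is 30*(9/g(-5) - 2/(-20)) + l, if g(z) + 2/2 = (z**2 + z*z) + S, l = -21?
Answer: -12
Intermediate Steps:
g(z) = -5 + 2*z**2 (g(z) = -1 + ((z**2 + z*z) - 4) = -1 + ((z**2 + z**2) - 4) = -1 + (2*z**2 - 4) = -1 + (-4 + 2*z**2) = -5 + 2*z**2)
30*(9/g(-5) - 2/(-20)) + l = 30*(9/(-5 + 2*(-5)**2) - 2/(-20)) - 21 = 30*(9/(-5 + 2*25) - 2*(-1/20)) - 21 = 30*(9/(-5 + 50) + 1/10) - 21 = 30*(9/45 + 1/10) - 21 = 30*(9*(1/45) + 1/10) - 21 = 30*(1/5 + 1/10) - 21 = 30*(3/10) - 21 = 9 - 21 = -12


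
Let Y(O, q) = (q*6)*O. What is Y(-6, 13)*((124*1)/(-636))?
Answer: 4836/53 ≈ 91.245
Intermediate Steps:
Y(O, q) = 6*O*q (Y(O, q) = (6*q)*O = 6*O*q)
Y(-6, 13)*((124*1)/(-636)) = (6*(-6)*13)*((124*1)/(-636)) = -58032*(-1)/636 = -468*(-31/159) = 4836/53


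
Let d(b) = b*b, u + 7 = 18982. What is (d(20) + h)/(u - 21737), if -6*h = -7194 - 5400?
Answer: -2499/2762 ≈ -0.90478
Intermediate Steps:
u = 18975 (u = -7 + 18982 = 18975)
d(b) = b²
h = 2099 (h = -(-7194 - 5400)/6 = -⅙*(-12594) = 2099)
(d(20) + h)/(u - 21737) = (20² + 2099)/(18975 - 21737) = (400 + 2099)/(-2762) = 2499*(-1/2762) = -2499/2762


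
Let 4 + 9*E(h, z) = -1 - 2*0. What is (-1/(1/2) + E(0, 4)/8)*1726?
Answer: -128587/36 ≈ -3571.9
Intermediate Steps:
E(h, z) = -5/9 (E(h, z) = -4/9 + (-1 - 2*0)/9 = -4/9 + (-1 + 0)/9 = -4/9 + (⅑)*(-1) = -4/9 - ⅑ = -5/9)
(-1/(1/2) + E(0, 4)/8)*1726 = (-1/(1/2) - 5/9/8)*1726 = (-1/½ - 5/9*⅛)*1726 = (-1*2 - 5/72)*1726 = (-2 - 5/72)*1726 = -149/72*1726 = -128587/36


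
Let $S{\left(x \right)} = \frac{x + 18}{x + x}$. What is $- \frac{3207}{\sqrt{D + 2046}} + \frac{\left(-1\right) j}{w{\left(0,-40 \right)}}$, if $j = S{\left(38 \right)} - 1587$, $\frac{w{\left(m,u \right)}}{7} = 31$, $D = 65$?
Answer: $\frac{30139}{4123} - \frac{3207 \sqrt{2111}}{2111} \approx -62.49$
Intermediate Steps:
$S{\left(x \right)} = \frac{18 + x}{2 x}$
$w{\left(m,u \right)} = 217$ ($w{\left(m,u \right)} = 7 \cdot 31 = 217$)
$j = - \frac{30139}{19}$ ($j = \frac{18 + 38}{2 \cdot 38} - 1587 = \frac{1}{2} \cdot \frac{1}{38} \cdot 56 - 1587 = \frac{14}{19} - 1587 = - \frac{30139}{19} \approx -1586.3$)
$- \frac{3207}{\sqrt{D + 2046}} + \frac{\left(-1\right) j}{w{\left(0,-40 \right)}} = - \frac{3207}{\sqrt{65 + 2046}} + \frac{\left(-1\right) \left(- \frac{30139}{19}\right)}{217} = - \frac{3207}{\sqrt{2111}} + \frac{30139}{19} \cdot \frac{1}{217} = - 3207 \frac{\sqrt{2111}}{2111} + \frac{30139}{4123} = - \frac{3207 \sqrt{2111}}{2111} + \frac{30139}{4123} = \frac{30139}{4123} - \frac{3207 \sqrt{2111}}{2111}$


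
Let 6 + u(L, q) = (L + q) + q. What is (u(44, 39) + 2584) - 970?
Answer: 1730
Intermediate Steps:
u(L, q) = -6 + L + 2*q (u(L, q) = -6 + ((L + q) + q) = -6 + (L + 2*q) = -6 + L + 2*q)
(u(44, 39) + 2584) - 970 = ((-6 + 44 + 2*39) + 2584) - 970 = ((-6 + 44 + 78) + 2584) - 970 = (116 + 2584) - 970 = 2700 - 970 = 1730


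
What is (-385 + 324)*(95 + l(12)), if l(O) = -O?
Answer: -5063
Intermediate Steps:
(-385 + 324)*(95 + l(12)) = (-385 + 324)*(95 - 1*12) = -61*(95 - 12) = -61*83 = -5063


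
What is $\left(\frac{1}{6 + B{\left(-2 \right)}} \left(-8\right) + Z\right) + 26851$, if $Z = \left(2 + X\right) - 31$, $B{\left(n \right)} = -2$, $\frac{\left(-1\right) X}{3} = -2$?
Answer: $26826$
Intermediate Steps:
$X = 6$ ($X = \left(-3\right) \left(-2\right) = 6$)
$Z = -23$ ($Z = \left(2 + 6\right) - 31 = 8 - 31 = -23$)
$\left(\frac{1}{6 + B{\left(-2 \right)}} \left(-8\right) + Z\right) + 26851 = \left(\frac{1}{6 - 2} \left(-8\right) - 23\right) + 26851 = \left(\frac{1}{4} \left(-8\right) - 23\right) + 26851 = \left(-2 - 23\right) + 26851 = -25 + 26851 = 26826$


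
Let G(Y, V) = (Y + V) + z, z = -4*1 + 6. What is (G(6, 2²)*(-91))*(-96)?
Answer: 104832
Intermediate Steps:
z = 2 (z = -4 + 6 = 2)
G(Y, V) = 2 + V + Y (G(Y, V) = (Y + V) + 2 = (V + Y) + 2 = 2 + V + Y)
(G(6, 2²)*(-91))*(-96) = ((2 + 2² + 6)*(-91))*(-96) = ((2 + 4 + 6)*(-91))*(-96) = (12*(-91))*(-96) = -1092*(-96) = 104832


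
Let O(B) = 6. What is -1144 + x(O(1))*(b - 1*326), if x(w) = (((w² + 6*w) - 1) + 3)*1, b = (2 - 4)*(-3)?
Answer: -24824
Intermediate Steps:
b = 6 (b = -2*(-3) = 6)
x(w) = 2 + w² + 6*w (x(w) = ((-1 + w² + 6*w) + 3)*1 = (2 + w² + 6*w)*1 = 2 + w² + 6*w)
-1144 + x(O(1))*(b - 1*326) = -1144 + (2 + 6² + 6*6)*(6 - 1*326) = -1144 + (2 + 36 + 36)*(6 - 326) = -1144 + 74*(-320) = -1144 - 23680 = -24824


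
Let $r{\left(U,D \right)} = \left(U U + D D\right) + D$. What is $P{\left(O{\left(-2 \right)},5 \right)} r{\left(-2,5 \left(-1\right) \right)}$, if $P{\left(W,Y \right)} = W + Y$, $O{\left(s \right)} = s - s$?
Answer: $120$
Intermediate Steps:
$O{\left(s \right)} = 0$
$r{\left(U,D \right)} = D + D^{2} + U^{2}$ ($r{\left(U,D \right)} = \left(U^{2} + D^{2}\right) + D = \left(D^{2} + U^{2}\right) + D = D + D^{2} + U^{2}$)
$P{\left(O{\left(-2 \right)},5 \right)} r{\left(-2,5 \left(-1\right) \right)} = \left(0 + 5\right) \left(5 \left(-1\right) + \left(5 \left(-1\right)\right)^{2} + \left(-2\right)^{2}\right) = 5 \left(-5 + \left(-5\right)^{2} + 4\right) = 5 \left(-5 + 25 + 4\right) = 5 \cdot 24 = 120$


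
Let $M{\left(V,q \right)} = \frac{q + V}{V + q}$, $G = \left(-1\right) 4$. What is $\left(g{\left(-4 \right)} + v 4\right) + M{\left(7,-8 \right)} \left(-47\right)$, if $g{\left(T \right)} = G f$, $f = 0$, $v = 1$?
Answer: $-43$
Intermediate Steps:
$G = -4$
$g{\left(T \right)} = 0$ ($g{\left(T \right)} = \left(-4\right) 0 = 0$)
$M{\left(V,q \right)} = 1$ ($M{\left(V,q \right)} = \frac{V + q}{V + q} = 1$)
$\left(g{\left(-4 \right)} + v 4\right) + M{\left(7,-8 \right)} \left(-47\right) = \left(0 + 1 \cdot 4\right) + 1 \left(-47\right) = \left(0 + 4\right) - 47 = 4 - 47 = -43$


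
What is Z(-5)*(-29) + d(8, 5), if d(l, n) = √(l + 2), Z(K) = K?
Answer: 145 + √10 ≈ 148.16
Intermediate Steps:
d(l, n) = √(2 + l)
Z(-5)*(-29) + d(8, 5) = -5*(-29) + √(2 + 8) = 145 + √10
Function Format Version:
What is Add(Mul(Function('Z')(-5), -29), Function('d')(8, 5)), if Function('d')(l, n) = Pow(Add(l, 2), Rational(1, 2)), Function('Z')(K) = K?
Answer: Add(145, Pow(10, Rational(1, 2))) ≈ 148.16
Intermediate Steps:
Function('d')(l, n) = Pow(Add(2, l), Rational(1, 2))
Add(Mul(Function('Z')(-5), -29), Function('d')(8, 5)) = Add(Mul(-5, -29), Pow(Add(2, 8), Rational(1, 2))) = Add(145, Pow(10, Rational(1, 2)))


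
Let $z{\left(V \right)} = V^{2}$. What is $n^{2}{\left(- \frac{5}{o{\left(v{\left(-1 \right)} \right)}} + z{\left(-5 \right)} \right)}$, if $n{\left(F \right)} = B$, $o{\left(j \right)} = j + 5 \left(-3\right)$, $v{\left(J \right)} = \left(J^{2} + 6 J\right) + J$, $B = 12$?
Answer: $144$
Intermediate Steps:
$v{\left(J \right)} = J^{2} + 7 J$
$o{\left(j \right)} = -15 + j$ ($o{\left(j \right)} = j - 15 = -15 + j$)
$n{\left(F \right)} = 12$
$n^{2}{\left(- \frac{5}{o{\left(v{\left(-1 \right)} \right)}} + z{\left(-5 \right)} \right)} = 12^{2} = 144$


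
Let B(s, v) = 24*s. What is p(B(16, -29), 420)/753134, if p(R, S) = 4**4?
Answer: 128/376567 ≈ 0.00033991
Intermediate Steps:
p(R, S) = 256
p(B(16, -29), 420)/753134 = 256/753134 = 256*(1/753134) = 128/376567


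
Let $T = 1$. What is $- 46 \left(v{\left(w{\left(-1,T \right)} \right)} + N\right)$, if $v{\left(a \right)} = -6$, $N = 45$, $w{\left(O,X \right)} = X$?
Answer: $-1794$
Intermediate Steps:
$- 46 \left(v{\left(w{\left(-1,T \right)} \right)} + N\right) = - 46 \left(-6 + 45\right) = \left(-46\right) 39 = -1794$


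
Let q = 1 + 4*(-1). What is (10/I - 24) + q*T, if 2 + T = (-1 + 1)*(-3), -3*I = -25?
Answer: -84/5 ≈ -16.800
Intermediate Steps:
I = 25/3 (I = -1/3*(-25) = 25/3 ≈ 8.3333)
q = -3 (q = 1 - 4 = -3)
T = -2 (T = -2 + (-1 + 1)*(-3) = -2 + 0*(-3) = -2 + 0 = -2)
(10/I - 24) + q*T = (10/(25/3) - 24) - 3*(-2) = (10*(3/25) - 24) + 6 = (6/5 - 24) + 6 = -114/5 + 6 = -84/5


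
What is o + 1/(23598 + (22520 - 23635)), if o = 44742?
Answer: 1005934387/22483 ≈ 44742.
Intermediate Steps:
o + 1/(23598 + (22520 - 23635)) = 44742 + 1/(23598 + (22520 - 23635)) = 44742 + 1/(23598 - 1115) = 44742 + 1/22483 = 1005934387/22483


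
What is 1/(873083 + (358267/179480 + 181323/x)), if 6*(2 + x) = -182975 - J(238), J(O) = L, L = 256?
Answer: 1566116840/1367343816960941 ≈ 1.1454e-6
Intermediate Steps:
J(O) = 256
x = -61081/2 (x = -2 + (-182975 - 1*256)/6 = -2 + (-182975 - 256)/6 = -2 + (1/6)*(-183231) = -2 - 61077/2 = -61081/2 ≈ -30541.)
1/(873083 + (358267/179480 + 181323/x)) = 1/(873083 + (358267/179480 + 181323/(-61081/2))) = 1/(873083 + (358267*(1/179480) + 181323*(-2/61081))) = 1/(873083 + (51181/25640 - 362646/61081)) = 1/(873083 - 6172056779/1566116840) = 1/(1367343816960941/1566116840) = 1566116840/1367343816960941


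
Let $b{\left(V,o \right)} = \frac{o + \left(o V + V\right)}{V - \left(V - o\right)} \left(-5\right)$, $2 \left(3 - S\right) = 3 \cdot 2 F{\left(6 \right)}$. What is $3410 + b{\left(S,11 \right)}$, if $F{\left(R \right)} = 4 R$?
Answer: $\frac{41595}{11} \approx 3781.4$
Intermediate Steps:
$S = -69$ ($S = 3 - \frac{3 \cdot 2 \cdot 4 \cdot 6}{2} = 3 - \frac{6 \cdot 24}{2} = 3 - 72 = -69$)
$b{\left(V,o \right)} = - \frac{5 \left(V + o + V o\right)}{o}$ ($b{\left(V,o \right)} = \frac{o + \left(V o + V\right)}{o} \left(-5\right) = \frac{o + \left(V + V o\right)}{o} \left(-5\right) = \frac{V + o + V o}{o} \left(-5\right) = - \frac{5 \left(V + o + V o\right)}{o}$)
$3410 + b{\left(S,11 \right)} = 3410 - \left(-340 - \frac{345}{11}\right) = 3410 + \left(-5 + 345 + \frac{345}{11}\right) = 3410 + \frac{4085}{11} = \frac{41595}{11}$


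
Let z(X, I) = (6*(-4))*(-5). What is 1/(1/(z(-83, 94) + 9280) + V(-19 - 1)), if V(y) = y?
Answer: -9400/187999 ≈ -0.050000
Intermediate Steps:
z(X, I) = 120 (z(X, I) = -24*(-5) = 120)
1/(1/(z(-83, 94) + 9280) + V(-19 - 1)) = 1/(1/(120 + 9280) + (-19 - 1)) = 1/(1/9400 - 20) = 1/(-187999/9400) = -9400/187999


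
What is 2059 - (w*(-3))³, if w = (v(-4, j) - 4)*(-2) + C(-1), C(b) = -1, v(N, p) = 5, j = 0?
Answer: 1330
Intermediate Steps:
w = -3 (w = (5 - 4)*(-2) - 1 = 1*(-2) - 1 = -2 - 1 = -3)
2059 - (w*(-3))³ = 2059 - (-3*(-3))³ = 2059 - 1*9³ = 2059 - 1*729 = 2059 - 729 = 1330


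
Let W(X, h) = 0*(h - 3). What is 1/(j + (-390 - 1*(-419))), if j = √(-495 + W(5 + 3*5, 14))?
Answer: 29/1336 - 3*I*√55/1336 ≈ 0.021707 - 0.016653*I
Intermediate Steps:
W(X, h) = 0 (W(X, h) = 0*(-3 + h) = 0)
j = 3*I*√55 (j = √(-495 + 0) = √(-495) = 3*I*√55 ≈ 22.249*I)
1/(j + (-390 - 1*(-419))) = 1/(3*I*√55 + (-390 - 1*(-419))) = 1/(3*I*√55 + (-390 + 419)) = 1/(3*I*√55 + 29) = 1/(29 + 3*I*√55)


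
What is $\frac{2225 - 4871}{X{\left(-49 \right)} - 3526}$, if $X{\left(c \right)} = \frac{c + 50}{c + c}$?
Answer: $\frac{86436}{115183} \approx 0.75042$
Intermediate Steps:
$X{\left(c \right)} = \frac{50 + c}{2 c}$
$\frac{2225 - 4871}{X{\left(-49 \right)} - 3526} = \frac{2225 - 4871}{\frac{50 - 49}{2 \left(-49\right)} - 3526} = - \frac{2646}{\frac{1}{2} \left(- \frac{1}{49}\right) 1 - 3526} = - \frac{2646}{- \frac{1}{98} - 3526} = - \frac{2646}{- \frac{345549}{98}} = \left(-2646\right) \left(- \frac{98}{345549}\right) = \frac{86436}{115183}$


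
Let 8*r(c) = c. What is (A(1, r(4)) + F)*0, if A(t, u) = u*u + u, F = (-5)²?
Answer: 0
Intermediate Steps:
r(c) = c/8
F = 25
A(t, u) = u + u² (A(t, u) = u² + u = u + u²)
(A(1, r(4)) + F)*0 = (((⅛)*4)*(1 + (⅛)*4) + 25)*0 = ((1 + ½)/2 + 25)*0 = ((½)*(3/2) + 25)*0 = (¾ + 25)*0 = (103/4)*0 = 0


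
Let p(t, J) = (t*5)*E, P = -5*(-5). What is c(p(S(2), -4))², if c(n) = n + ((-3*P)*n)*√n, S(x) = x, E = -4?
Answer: -359998400 - 480000*I*√10 ≈ -3.6e+8 - 1.5179e+6*I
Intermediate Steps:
P = 25
p(t, J) = -20*t (p(t, J) = (t*5)*(-4) = (5*t)*(-4) = -20*t)
c(n) = n - 75*n^(3/2) (c(n) = n + ((-3*25)*n)*√n = n + (-75*n)*√n = n - 75*n^(3/2))
c(p(S(2), -4))² = (-20*2 - 75*(-80*I*√10))² = (-40 - (-6000)*I*√10)² = (-40 + 6000*I*√10)²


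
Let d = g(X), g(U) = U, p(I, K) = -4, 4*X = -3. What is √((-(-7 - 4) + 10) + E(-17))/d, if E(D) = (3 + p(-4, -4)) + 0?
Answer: -8*√5/3 ≈ -5.9628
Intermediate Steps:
X = -¾ (X = (¼)*(-3) = -¾ ≈ -0.75000)
d = -¾ ≈ -0.75000
E(D) = -1 (E(D) = (3 - 4) + 0 = -1 + 0 = -1)
√((-(-7 - 4) + 10) + E(-17))/d = √((-(-7 - 4) + 10) - 1)/(-¾) = √((-1*(-11) + 10) - 1)*(-4/3) = √((11 + 10) - 1)*(-4/3) = √(21 - 1)*(-4/3) = √20*(-4/3) = (2*√5)*(-4/3) = -8*√5/3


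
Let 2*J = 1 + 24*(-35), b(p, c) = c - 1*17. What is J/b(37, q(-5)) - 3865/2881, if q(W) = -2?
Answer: 2270289/109478 ≈ 20.737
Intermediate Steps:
b(p, c) = -17 + c (b(p, c) = c - 17 = -17 + c)
J = -839/2 (J = (1 + 24*(-35))/2 = (1 - 840)/2 = (1/2)*(-839) = -839/2 ≈ -419.50)
J/b(37, q(-5)) - 3865/2881 = -839/(2*(-17 - 2)) - 3865/2881 = -839/2/(-19) - 3865*1/2881 = -839/2*(-1/19) - 3865/2881 = 839/38 - 3865/2881 = 2270289/109478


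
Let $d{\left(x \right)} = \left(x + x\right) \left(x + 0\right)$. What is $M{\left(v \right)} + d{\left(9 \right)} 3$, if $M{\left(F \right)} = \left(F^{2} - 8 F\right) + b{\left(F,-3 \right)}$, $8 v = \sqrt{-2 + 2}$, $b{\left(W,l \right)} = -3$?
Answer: $483$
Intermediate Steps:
$v = 0$ ($v = \frac{\sqrt{-2 + 2}}{8} = \frac{\sqrt{0}}{8} = \frac{1}{8} \cdot 0 = 0$)
$M{\left(F \right)} = -3 + F^{2} - 8 F$ ($M{\left(F \right)} = \left(F^{2} - 8 F\right) - 3 = -3 + F^{2} - 8 F$)
$d{\left(x \right)} = 2 x^{2}$ ($d{\left(x \right)} = 2 x x = 2 x^{2}$)
$M{\left(v \right)} + d{\left(9 \right)} 3 = \left(-3 + 0^{2} - 0\right) + 2 \cdot 9^{2} \cdot 3 = \left(-3 + 0 + 0\right) + 2 \cdot 81 \cdot 3 = -3 + 162 \cdot 3 = -3 + 486 = 483$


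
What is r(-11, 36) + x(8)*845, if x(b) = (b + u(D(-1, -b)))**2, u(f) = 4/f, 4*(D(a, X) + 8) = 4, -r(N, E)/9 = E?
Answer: 2269004/49 ≈ 46306.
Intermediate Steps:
r(N, E) = -9*E
D(a, X) = -7 (D(a, X) = -8 + (1/4)*4 = -8 + 1 = -7)
x(b) = (-4/7 + b)**2 (x(b) = (b + 4/(-7))**2 = (b + 4*(-1/7))**2 = (b - 4/7)**2 = (-4/7 + b)**2)
r(-11, 36) + x(8)*845 = -9*36 + ((-4 + 7*8)**2/49)*845 = -324 + ((-4 + 56)**2/49)*845 = -324 + ((1/49)*52**2)*845 = -324 + ((1/49)*2704)*845 = -324 + (2704/49)*845 = -324 + 2284880/49 = 2269004/49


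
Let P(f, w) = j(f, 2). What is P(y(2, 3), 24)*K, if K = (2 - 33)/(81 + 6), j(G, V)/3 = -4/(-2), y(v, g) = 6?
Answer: -62/29 ≈ -2.1379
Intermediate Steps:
j(G, V) = 6 (j(G, V) = 3*(-4/(-2)) = 3*(-4*(-½)) = 3*2 = 6)
P(f, w) = 6
K = -31/87 ≈ -0.35632
P(y(2, 3), 24)*K = 6*(-31/87) = -62/29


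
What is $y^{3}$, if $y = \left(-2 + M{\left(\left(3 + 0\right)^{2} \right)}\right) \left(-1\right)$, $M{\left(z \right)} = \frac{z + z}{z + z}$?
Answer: $1$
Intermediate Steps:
$M{\left(z \right)} = 1$ ($M{\left(z \right)} = \frac{2 z}{2 z} = 2 z \frac{1}{2 z} = 1$)
$y = 1$ ($y = \left(-2 + 1\right) \left(-1\right) = \left(-1\right) \left(-1\right) = 1$)
$y^{3} = 1^{3} = 1$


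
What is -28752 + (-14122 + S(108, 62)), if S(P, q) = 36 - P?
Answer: -42946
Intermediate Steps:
-28752 + (-14122 + S(108, 62)) = -28752 + (-14122 + (36 - 1*108)) = -28752 + (-14122 + (36 - 108)) = -28752 + (-14122 - 72) = -28752 - 14194 = -42946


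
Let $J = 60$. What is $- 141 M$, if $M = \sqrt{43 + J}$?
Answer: $- 141 \sqrt{103} \approx -1431.0$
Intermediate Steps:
$M = \sqrt{103}$ ($M = \sqrt{43 + 60} = \sqrt{103} \approx 10.149$)
$- 141 M = - 141 \sqrt{103}$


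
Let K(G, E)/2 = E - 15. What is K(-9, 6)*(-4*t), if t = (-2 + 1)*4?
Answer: -288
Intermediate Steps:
K(G, E) = -30 + 2*E (K(G, E) = 2*(E - 15) = 2*(-15 + E) = -30 + 2*E)
t = -4 (t = -1*4 = -4)
K(-9, 6)*(-4*t) = (-30 + 2*6)*(-4*(-4)) = (-30 + 12)*16 = -18*16 = -288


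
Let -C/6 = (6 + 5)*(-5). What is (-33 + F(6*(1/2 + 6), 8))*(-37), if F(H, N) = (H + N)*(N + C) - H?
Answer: -585118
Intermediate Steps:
C = 330 (C = -6*(6 + 5)*(-5) = -66*(-5) = -6*(-55) = 330)
F(H, N) = -H + (330 + N)*(H + N) (F(H, N) = (H + N)*(N + 330) - H = (H + N)*(330 + N) - H = (330 + N)*(H + N) - H = -H + (330 + N)*(H + N))
(-33 + F(6*(1/2 + 6), 8))*(-37) = (-33 + (8² + 329*(6*(1/2 + 6)) + 330*8 + (6*(1/2 + 6))*8))*(-37) = (-33 + (64 + 329*(6*(½ + 6)) + 2640 + (6*(½ + 6))*8))*(-37) = (-33 + (64 + 329*(6*(13/2)) + 2640 + (6*(13/2))*8))*(-37) = (-33 + (64 + 329*39 + 2640 + 39*8))*(-37) = (-33 + (64 + 12831 + 2640 + 312))*(-37) = (-33 + 15847)*(-37) = 15814*(-37) = -585118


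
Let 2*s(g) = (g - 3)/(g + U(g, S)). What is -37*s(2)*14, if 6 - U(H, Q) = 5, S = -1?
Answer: 259/3 ≈ 86.333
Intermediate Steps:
U(H, Q) = 1 (U(H, Q) = 6 - 1*5 = 6 - 5 = 1)
s(g) = (-3 + g)/(2*(1 + g)) (s(g) = ((g - 3)/(g + 1))/2 = ((-3 + g)/(1 + g))/2 = (-3 + g)/(2*(1 + g)))
-37*s(2)*14 = -37*(-3 + 2)/(2*(1 + 2))*14 = -37*(-1)/(2*3)*14 = -37*(-⅙)*14 = (37/6)*14 = 259/3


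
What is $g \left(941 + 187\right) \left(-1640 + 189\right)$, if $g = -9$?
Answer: $14730552$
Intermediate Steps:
$g \left(941 + 187\right) \left(-1640 + 189\right) = - 9 \left(941 + 187\right) \left(-1640 + 189\right) = - 9 \cdot 1128 \left(-1451\right) = \left(-9\right) \left(-1636728\right) = 14730552$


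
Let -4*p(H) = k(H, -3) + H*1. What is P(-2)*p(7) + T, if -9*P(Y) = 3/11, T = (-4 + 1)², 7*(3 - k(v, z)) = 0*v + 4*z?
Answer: 4199/462 ≈ 9.0887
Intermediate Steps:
k(v, z) = 3 - 4*z/7 (k(v, z) = 3 - (0*v + 4*z)/7 = 3 - (0 + 4*z)/7 = 3 - 4*z/7)
T = 9 (T = (-3)² = 9)
P(Y) = -1/33 (P(Y) = -1/(3*11) = -⅑*3/11 = -1/33)
p(H) = -33/28 - H/4 (p(H) = -((3 - 4/7*(-3)) + H*1)/4 = -((3 + 12/7) + H)/4 = -(33/7 + H)/4 = -33/28 - H/4)
P(-2)*p(7) + T = -(-33/28 - ¼*7)/33 + 9 = -(-33/28 - 7/4)/33 + 9 = -1/33*(-41/14) + 9 = 41/462 + 9 = 4199/462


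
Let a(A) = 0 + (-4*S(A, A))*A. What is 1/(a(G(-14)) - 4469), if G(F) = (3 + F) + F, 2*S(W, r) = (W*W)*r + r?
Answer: -1/786969 ≈ -1.2707e-6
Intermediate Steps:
S(W, r) = r/2 + r*W²/2 (S(W, r) = ((W*W)*r + r)/2 = (W²*r + r)/2 = (r*W² + r)/2 = (r + r*W²)/2 = r/2 + r*W²/2)
G(F) = 3 + 2*F
a(A) = -2*A²*(1 + A²) (a(A) = 0 + (-2*A*(1 + A²))*A = 0 - 2*A²*(1 + A²) = -2*A²*(1 + A²))
1/(a(G(-14)) - 4469) = 1/(2*(3 + 2*(-14))²*(-1 - (3 + 2*(-14))²) - 4469) = 1/(2*(3 - 28)²*(-1 - (3 - 28)²) - 4469) = 1/(2*(-25)²*(-1 - 1*(-25)²) - 4469) = 1/(2*625*(-1 - 1*625) - 4469) = 1/(2*625*(-1 - 625) - 4469) = 1/(2*625*(-626) - 4469) = 1/(-782500 - 4469) = 1/(-786969) = -1/786969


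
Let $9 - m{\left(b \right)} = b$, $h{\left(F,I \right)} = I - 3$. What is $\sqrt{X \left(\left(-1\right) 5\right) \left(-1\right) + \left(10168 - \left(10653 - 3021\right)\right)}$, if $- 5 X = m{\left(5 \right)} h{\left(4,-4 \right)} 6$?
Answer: $52$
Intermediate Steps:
$h{\left(F,I \right)} = -3 + I$ ($h{\left(F,I \right)} = I - 3 = -3 + I$)
$m{\left(b \right)} = 9 - b$
$X = \frac{168}{5}$ ($X = - \frac{\left(9 - 5\right) \left(-3 - 4\right) 6}{5} = - \frac{\left(9 - 5\right) \left(-7\right) 6}{5} = - \frac{4 \left(-7\right) 6}{5} = - \frac{\left(-28\right) 6}{5} = \left(- \frac{1}{5}\right) \left(-168\right) = \frac{168}{5} \approx 33.6$)
$\sqrt{X \left(\left(-1\right) 5\right) \left(-1\right) + \left(10168 - \left(10653 - 3021\right)\right)} = \sqrt{\frac{168 \left(\left(-1\right) 5\right)}{5} \left(-1\right) + \left(10168 - \left(10653 - 3021\right)\right)} = \sqrt{\frac{168}{5} \left(-5\right) \left(-1\right) + \left(10168 - 7632\right)} = \sqrt{\left(-168\right) \left(-1\right) + \left(10168 - 7632\right)} = \sqrt{168 + 2536} = \sqrt{2704} = 52$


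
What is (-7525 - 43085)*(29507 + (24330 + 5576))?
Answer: -3006891930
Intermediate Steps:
(-7525 - 43085)*(29507 + (24330 + 5576)) = -50610*(29507 + 29906) = -50610*59413 = -3006891930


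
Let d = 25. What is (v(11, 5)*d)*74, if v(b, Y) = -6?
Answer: -11100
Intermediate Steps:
(v(11, 5)*d)*74 = -6*25*74 = -150*74 = -11100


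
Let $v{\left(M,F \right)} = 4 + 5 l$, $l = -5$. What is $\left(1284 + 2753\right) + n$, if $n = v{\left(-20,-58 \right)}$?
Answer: $4016$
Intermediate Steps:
$v{\left(M,F \right)} = -21$ ($v{\left(M,F \right)} = 4 + 5 \left(-5\right) = 4 - 25 = -21$)
$n = -21$
$\left(1284 + 2753\right) + n = \left(1284 + 2753\right) - 21 = 4037 - 21 = 4016$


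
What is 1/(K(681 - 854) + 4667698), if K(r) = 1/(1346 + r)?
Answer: 1173/5475209755 ≈ 2.1424e-7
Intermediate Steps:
1/(K(681 - 854) + 4667698) = 1/(1/(1346 + (681 - 854)) + 4667698) = 1/(1/(1346 - 173) + 4667698) = 1/(1/1173 + 4667698) = 1/(5475209755/1173) = 1173/5475209755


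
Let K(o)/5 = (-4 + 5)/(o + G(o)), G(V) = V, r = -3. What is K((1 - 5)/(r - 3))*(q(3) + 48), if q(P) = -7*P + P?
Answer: 225/2 ≈ 112.50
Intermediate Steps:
q(P) = -6*P
K(o) = 5/(2*o) (K(o) = 5*((-4 + 5)/(o + o)) = 5*(1/(2*o)) = 5/(2*o))
K((1 - 5)/(r - 3))*(q(3) + 48) = (5/(2*(((1 - 5)/(-3 - 3)))))*(-6*3 + 48) = (5/(2*((-4/(-6)))))*(-18 + 48) = (5/(2*((-4*(-⅙)))))*30 = (5/(2*(⅔)))*30 = ((5/2)*(3/2))*30 = (15/4)*30 = 225/2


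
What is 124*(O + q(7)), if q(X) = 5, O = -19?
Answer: -1736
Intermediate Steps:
124*(O + q(7)) = 124*(-19 + 5) = 124*(-14) = -1736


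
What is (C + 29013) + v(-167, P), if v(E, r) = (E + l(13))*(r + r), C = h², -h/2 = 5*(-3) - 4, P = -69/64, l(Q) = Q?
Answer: 492625/16 ≈ 30789.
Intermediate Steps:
P = -69/64 (P = -69*1/64 = -69/64 ≈ -1.0781)
h = 38 (h = -2*(5*(-3) - 4) = -2*(-15 - 4) = -2*(-19) = 38)
C = 1444 (C = 38² = 1444)
v(E, r) = 2*r*(13 + E) (v(E, r) = (E + 13)*(r + r) = (13 + E)*(2*r) = 2*r*(13 + E))
(C + 29013) + v(-167, P) = (1444 + 29013) + 2*(-69/64)*(13 - 167) = 30457 + 2*(-69/64)*(-154) = 30457 + 5313/16 = 492625/16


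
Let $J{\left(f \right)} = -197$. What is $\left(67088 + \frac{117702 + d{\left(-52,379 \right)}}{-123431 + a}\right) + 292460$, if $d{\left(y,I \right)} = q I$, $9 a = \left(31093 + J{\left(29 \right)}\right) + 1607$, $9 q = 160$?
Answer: $\frac{193863407045}{539188} \approx 3.5955 \cdot 10^{5}$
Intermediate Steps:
$q = \frac{160}{9}$ ($q = \frac{1}{9} \cdot 160 = \frac{160}{9} \approx 17.778$)
$a = \frac{32503}{9}$ ($a = \frac{\left(31093 - 197\right) + 1607}{9} = \frac{30896 + 1607}{9} = \frac{1}{9} \cdot 32503 = \frac{32503}{9} \approx 3611.4$)
$d{\left(y,I \right)} = \frac{160 I}{9}$
$\left(67088 + \frac{117702 + d{\left(-52,379 \right)}}{-123431 + a}\right) + 292460 = \left(67088 + \frac{117702 + \frac{160}{9} \cdot 379}{-123431 + \frac{32503}{9}}\right) + 292460 = \left(67088 + \frac{117702 + \frac{60640}{9}}{- \frac{1078376}{9}}\right) + 292460 = \left(67088 + \frac{1119958}{9} \left(- \frac{9}{1078376}\right)\right) + 292460 = \left(67088 - \frac{559979}{539188}\right) + 292460 = \frac{36172484565}{539188} + 292460 = \frac{193863407045}{539188}$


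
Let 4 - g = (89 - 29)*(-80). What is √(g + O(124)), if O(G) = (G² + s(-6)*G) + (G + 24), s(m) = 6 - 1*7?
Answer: 2*√5051 ≈ 142.14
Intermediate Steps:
s(m) = -1 (s(m) = 6 - 7 = -1)
g = 4804 (g = 4 - (89 - 29)*(-80) = 4 - 60*(-80) = 4 - 1*(-4800) = 4 + 4800 = 4804)
O(G) = 24 + G² (O(G) = (G² - G) + (G + 24) = (G² - G) + (24 + G) = 24 + G²)
√(g + O(124)) = √(4804 + (24 + 124²)) = √(4804 + (24 + 15376)) = √(4804 + 15400) = √20204 = 2*√5051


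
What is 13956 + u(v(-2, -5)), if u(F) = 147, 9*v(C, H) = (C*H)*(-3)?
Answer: 14103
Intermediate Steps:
v(C, H) = -C*H/3 (v(C, H) = ((C*H)*(-3))/9 = (-3*C*H)/9 = -C*H/3)
13956 + u(v(-2, -5)) = 13956 + 147 = 14103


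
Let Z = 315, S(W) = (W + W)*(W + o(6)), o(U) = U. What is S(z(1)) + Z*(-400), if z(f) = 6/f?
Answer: -125856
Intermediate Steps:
S(W) = 2*W*(6 + W) (S(W) = (W + W)*(W + 6) = (2*W)*(6 + W) = 2*W*(6 + W))
S(z(1)) + Z*(-400) = 2*(6/1)*(6 + 6/1) + 315*(-400) = 2*(6*1)*(6 + 6*1) - 126000 = 2*6*(6 + 6) - 126000 = 2*6*12 - 126000 = 144 - 126000 = -125856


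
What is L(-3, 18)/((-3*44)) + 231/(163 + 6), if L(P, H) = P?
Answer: 10333/7436 ≈ 1.3896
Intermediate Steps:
L(-3, 18)/((-3*44)) + 231/(163 + 6) = -3/((-3*44)) + 231/(163 + 6) = -3/(-132) + 231/169 = -3*(-1/132) + 231*(1/169) = 1/44 + 231/169 = 10333/7436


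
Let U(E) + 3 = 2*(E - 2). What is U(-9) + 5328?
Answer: 5303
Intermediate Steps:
U(E) = -7 + 2*E (U(E) = -3 + 2*(E - 2) = -3 + 2*(-2 + E) = -3 + (-4 + 2*E) = -7 + 2*E)
U(-9) + 5328 = (-7 + 2*(-9)) + 5328 = (-7 - 18) + 5328 = -25 + 5328 = 5303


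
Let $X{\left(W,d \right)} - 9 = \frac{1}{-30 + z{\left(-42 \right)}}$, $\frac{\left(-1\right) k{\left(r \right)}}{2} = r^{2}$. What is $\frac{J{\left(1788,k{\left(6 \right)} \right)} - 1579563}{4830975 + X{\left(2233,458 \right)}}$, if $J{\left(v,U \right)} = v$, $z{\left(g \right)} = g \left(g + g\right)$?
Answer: $- \frac{5519056950}{16898782033} \approx -0.32659$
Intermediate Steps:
$k{\left(r \right)} = - 2 r^{2}$
$z{\left(g \right)} = 2 g^{2}$ ($z{\left(g \right)} = g 2 g = 2 g^{2}$)
$X{\left(W,d \right)} = \frac{31483}{3498}$ ($X{\left(W,d \right)} = 9 + \frac{1}{-30 + 2 \left(-42\right)^{2}} = 9 + \frac{1}{-30 + 2 \cdot 1764} = 9 + \frac{1}{-30 + 3528} = 9 + \frac{1}{3498} = \frac{31483}{3498}$)
$\frac{J{\left(1788,k{\left(6 \right)} \right)} - 1579563}{4830975 + X{\left(2233,458 \right)}} = \frac{1788 - 1579563}{4830975 + \frac{31483}{3498}} = - \frac{1577775}{\frac{16898782033}{3498}} = \left(-1577775\right) \frac{3498}{16898782033} = - \frac{5519056950}{16898782033}$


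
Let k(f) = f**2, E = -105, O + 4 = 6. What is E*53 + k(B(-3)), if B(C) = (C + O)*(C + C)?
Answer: -5529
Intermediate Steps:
O = 2 (O = -4 + 6 = 2)
B(C) = 2*C*(2 + C) (B(C) = (C + 2)*(C + C) = (2 + C)*(2*C) = 2*C*(2 + C))
E*53 + k(B(-3)) = -105*53 + (2*(-3)*(2 - 3))**2 = -5565 + (2*(-3)*(-1))**2 = -5565 + 6**2 = -5565 + 36 = -5529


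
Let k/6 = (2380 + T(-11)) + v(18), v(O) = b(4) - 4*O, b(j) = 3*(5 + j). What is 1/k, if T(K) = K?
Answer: 1/13944 ≈ 7.1715e-5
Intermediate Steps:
b(j) = 15 + 3*j
v(O) = 27 - 4*O (v(O) = (15 + 3*4) - 4*O = (15 + 12) - 4*O = 27 - 4*O)
k = 13944 (k = 6*((2380 - 11) + (27 - 4*18)) = 6*(2369 + (27 - 72)) = 6*(2369 - 45) = 6*2324 = 13944)
1/k = 1/13944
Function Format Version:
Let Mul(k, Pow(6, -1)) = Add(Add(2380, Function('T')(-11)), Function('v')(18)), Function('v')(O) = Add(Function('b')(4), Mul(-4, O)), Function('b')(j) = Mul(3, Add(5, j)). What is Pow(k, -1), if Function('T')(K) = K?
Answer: Rational(1, 13944) ≈ 7.1715e-5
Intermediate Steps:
Function('b')(j) = Add(15, Mul(3, j))
Function('v')(O) = Add(27, Mul(-4, O)) (Function('v')(O) = Add(Add(15, Mul(3, 4)), Mul(-4, O)) = Add(Add(15, 12), Mul(-4, O)) = Add(27, Mul(-4, O)))
k = 13944 (k = Mul(6, Add(Add(2380, -11), Add(27, Mul(-4, 18)))) = Mul(6, Add(2369, Add(27, -72))) = Mul(6, Add(2369, -45)) = Mul(6, 2324) = 13944)
Pow(k, -1) = Pow(13944, -1) = Rational(1, 13944)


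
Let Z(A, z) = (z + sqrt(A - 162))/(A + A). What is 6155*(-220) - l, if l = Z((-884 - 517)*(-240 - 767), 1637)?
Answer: -3820747519037/2821614 - sqrt(1410645)/2821614 ≈ -1.3541e+6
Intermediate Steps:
Z(A, z) = (z + sqrt(-162 + A))/(2*A) (Z(A, z) = (z + sqrt(-162 + A))/((2*A)) = (z + sqrt(-162 + A))*(1/(2*A)) = (z + sqrt(-162 + A))/(2*A))
l = 1637/2821614 + sqrt(1410645)/2821614 (l = (1637 + sqrt(-162 + (-884 - 517)*(-240 - 767)))/(2*(((-884 - 517)*(-240 - 767)))) = (1637 + sqrt(-162 - 1401*(-1007)))/(2*((-1401*(-1007)))) = (1/2)*(1637 + sqrt(-162 + 1410807))/1410807 = (1/2)*(1/1410807)*(1637 + sqrt(1410645)) = 1637/2821614 + sqrt(1410645)/2821614 ≈ 0.0010011)
6155*(-220) - l = 6155*(-220) - (1637/2821614 + sqrt(1410645)/2821614) = -1354100 + (-1637/2821614 - sqrt(1410645)/2821614) = -3820747519037/2821614 - sqrt(1410645)/2821614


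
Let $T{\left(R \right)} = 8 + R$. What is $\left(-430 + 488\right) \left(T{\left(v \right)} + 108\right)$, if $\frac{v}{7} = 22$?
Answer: $15660$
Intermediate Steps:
$v = 154$ ($v = 7 \cdot 22 = 154$)
$\left(-430 + 488\right) \left(T{\left(v \right)} + 108\right) = \left(-430 + 488\right) \left(\left(8 + 154\right) + 108\right) = 58 \left(162 + 108\right) = 58 \cdot 270 = 15660$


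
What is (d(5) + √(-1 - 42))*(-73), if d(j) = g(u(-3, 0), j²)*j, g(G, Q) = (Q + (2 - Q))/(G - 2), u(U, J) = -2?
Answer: 365/2 - 73*I*√43 ≈ 182.5 - 478.69*I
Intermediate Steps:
g(G, Q) = 2/(-2 + G)
d(j) = -j/2 (d(j) = (2/(-2 - 2))*j = (2/(-4))*j = (2*(-¼))*j = -j/2)
(d(5) + √(-1 - 42))*(-73) = (-½*5 + √(-1 - 42))*(-73) = (-5/2 + √(-43))*(-73) = (-5/2 + I*√43)*(-73) = 365/2 - 73*I*√43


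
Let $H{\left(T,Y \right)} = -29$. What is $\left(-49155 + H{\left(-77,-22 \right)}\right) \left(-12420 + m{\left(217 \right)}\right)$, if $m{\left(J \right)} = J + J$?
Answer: $589519424$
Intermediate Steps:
$m{\left(J \right)} = 2 J$
$\left(-49155 + H{\left(-77,-22 \right)}\right) \left(-12420 + m{\left(217 \right)}\right) = \left(-49155 - 29\right) \left(-12420 + 2 \cdot 217\right) = - 49184 \left(-12420 + 434\right) = \left(-49184\right) \left(-11986\right) = 589519424$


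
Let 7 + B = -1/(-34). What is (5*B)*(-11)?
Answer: 13035/34 ≈ 383.38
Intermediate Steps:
B = -237/34 (B = -7 - 1/(-34) = -7 - 1*(-1/34) = -7 + 1/34 = -237/34 ≈ -6.9706)
(5*B)*(-11) = (5*(-237/34))*(-11) = -1185/34*(-11) = 13035/34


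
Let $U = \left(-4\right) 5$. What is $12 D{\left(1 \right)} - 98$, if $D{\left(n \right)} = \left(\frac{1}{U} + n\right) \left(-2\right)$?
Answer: $- \frac{604}{5} \approx -120.8$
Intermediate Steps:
$U = -20$
$D{\left(n \right)} = \frac{1}{10} - 2 n$ ($D{\left(n \right)} = \left(\frac{1}{-20} + n\right) \left(-2\right) = \left(- \frac{1}{20} + n\right) \left(-2\right) = \frac{1}{10} - 2 n$)
$12 D{\left(1 \right)} - 98 = 12 \left(\frac{1}{10} - 2\right) - 98 = 12 \left(- \frac{19}{10}\right) - 98 = - \frac{114}{5} - 98 = - \frac{604}{5}$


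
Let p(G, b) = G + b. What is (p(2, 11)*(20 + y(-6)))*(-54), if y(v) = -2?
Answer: -12636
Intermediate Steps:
(p(2, 11)*(20 + y(-6)))*(-54) = ((2 + 11)*(20 - 2))*(-54) = (13*18)*(-54) = 234*(-54) = -12636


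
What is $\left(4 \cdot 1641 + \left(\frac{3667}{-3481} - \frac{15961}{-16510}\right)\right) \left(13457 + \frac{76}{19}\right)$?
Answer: $\frac{5077983177118971}{57471310} \approx 8.8357 \cdot 10^{7}$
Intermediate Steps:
$\left(4 \cdot 1641 + \left(\frac{3667}{-3481} - \frac{15961}{-16510}\right)\right) \left(13457 + \frac{76}{19}\right) = \left(6564 + \left(3667 \left(- \frac{1}{3481}\right) - - \frac{15961}{16510}\right)\right) \left(13457 + 76 \cdot \frac{1}{19}\right) = \left(6564 + \left(- \frac{3667}{3481} + \frac{15961}{16510}\right)\right) \left(13457 + 4\right) = \left(6564 - \frac{4981929}{57471310}\right) 13461 = \frac{377236696911}{57471310} \cdot 13461 = \frac{5077983177118971}{57471310}$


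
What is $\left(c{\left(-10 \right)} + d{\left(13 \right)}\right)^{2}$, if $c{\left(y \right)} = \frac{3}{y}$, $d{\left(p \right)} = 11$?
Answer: $\frac{11449}{100} \approx 114.49$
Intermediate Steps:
$\left(c{\left(-10 \right)} + d{\left(13 \right)}\right)^{2} = \left(\frac{3}{-10} + 11\right)^{2} = \left(3 \left(- \frac{1}{10}\right) + 11\right)^{2} = \left(- \frac{3}{10} + 11\right)^{2} = \left(\frac{107}{10}\right)^{2} = \frac{11449}{100}$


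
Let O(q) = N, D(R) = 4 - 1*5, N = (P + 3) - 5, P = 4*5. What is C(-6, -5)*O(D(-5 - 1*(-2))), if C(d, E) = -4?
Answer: -72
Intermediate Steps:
P = 20
N = 18 (N = (20 + 3) - 5 = 23 - 5 = 18)
D(R) = -1 (D(R) = 4 - 5 = -1)
O(q) = 18
C(-6, -5)*O(D(-5 - 1*(-2))) = -4*18 = -72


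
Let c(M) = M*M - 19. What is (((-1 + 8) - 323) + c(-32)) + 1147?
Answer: 1836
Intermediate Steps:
c(M) = -19 + M² (c(M) = M² - 19 = -19 + M²)
(((-1 + 8) - 323) + c(-32)) + 1147 = (((-1 + 8) - 323) + (-19 + (-32)²)) + 1147 = ((7 - 323) + (-19 + 1024)) + 1147 = (-316 + 1005) + 1147 = 689 + 1147 = 1836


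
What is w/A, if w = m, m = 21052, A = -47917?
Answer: -21052/47917 ≈ -0.43934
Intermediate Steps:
w = 21052
w/A = 21052/(-47917) = 21052*(-1/47917) = -21052/47917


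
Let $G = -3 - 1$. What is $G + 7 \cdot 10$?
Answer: $66$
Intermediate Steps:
$G = -4$ ($G = -3 - 1 = -4$)
$G + 7 \cdot 10 = -4 + 7 \cdot 10 = -4 + 70 = 66$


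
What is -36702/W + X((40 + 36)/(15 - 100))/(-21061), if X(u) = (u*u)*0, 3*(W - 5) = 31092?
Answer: -36702/10369 ≈ -3.5396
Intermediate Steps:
W = 10369 (W = 5 + (1/3)*31092 = 5 + 10364 = 10369)
X(u) = 0 (X(u) = u**2*0 = 0)
-36702/W + X((40 + 36)/(15 - 100))/(-21061) = -36702/10369 + 0/(-21061) = -36702*1/10369 + 0*(-1/21061) = -36702/10369 + 0 = -36702/10369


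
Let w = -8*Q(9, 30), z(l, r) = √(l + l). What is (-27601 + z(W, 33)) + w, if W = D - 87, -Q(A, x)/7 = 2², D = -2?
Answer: -27377 + I*√178 ≈ -27377.0 + 13.342*I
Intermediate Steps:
Q(A, x) = -28 (Q(A, x) = -7*2² = -7*4 = -28)
W = -89 (W = -2 - 87 = -89)
z(l, r) = √2*√l (z(l, r) = √(2*l) = √2*√l)
w = 224 (w = -8*(-28) = 224)
(-27601 + z(W, 33)) + w = (-27601 + √2*√(-89)) + 224 = (-27601 + √2*(I*√89)) + 224 = (-27601 + I*√178) + 224 = -27377 + I*√178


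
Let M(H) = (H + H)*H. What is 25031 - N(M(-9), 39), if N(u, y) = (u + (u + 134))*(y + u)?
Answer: -67027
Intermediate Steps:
M(H) = 2*H² (M(H) = (2*H)*H = 2*H²)
N(u, y) = (134 + 2*u)*(u + y) (N(u, y) = (u + (134 + u))*(u + y) = (134 + 2*u)*(u + y))
25031 - N(M(-9), 39) = 25031 - (2*(2*(-9)²)² + 134*(2*(-9)²) + 134*39 + 2*(2*(-9)²)*39) = 25031 - (2*(2*81)² + 134*(2*81) + 5226 + 2*(2*81)*39) = 25031 - (2*162² + 134*162 + 5226 + 2*162*39) = 25031 - (2*26244 + 21708 + 5226 + 12636) = 25031 - (52488 + 21708 + 5226 + 12636) = 25031 - 1*92058 = 25031 - 92058 = -67027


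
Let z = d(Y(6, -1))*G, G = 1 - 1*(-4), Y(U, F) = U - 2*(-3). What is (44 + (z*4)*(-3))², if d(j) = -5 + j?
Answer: 141376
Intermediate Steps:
Y(U, F) = 6 + U (Y(U, F) = U + 6 = 6 + U)
G = 5 (G = 1 + 4 = 5)
z = 35 (z = (-5 + (6 + 6))*5 = (-5 + 12)*5 = 7*5 = 35)
(44 + (z*4)*(-3))² = (44 + (35*4)*(-3))² = (44 + 140*(-3))² = (44 - 420)² = (-376)² = 141376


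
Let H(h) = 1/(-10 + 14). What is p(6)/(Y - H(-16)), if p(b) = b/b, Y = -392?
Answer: -4/1569 ≈ -0.0025494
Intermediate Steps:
p(b) = 1
H(h) = ¼ (H(h) = 1/4 = ¼)
p(6)/(Y - H(-16)) = 1/(-392 - 1*¼) = 1/(-392 - ¼) = 1/(-1569/4) = 1*(-4/1569) = -4/1569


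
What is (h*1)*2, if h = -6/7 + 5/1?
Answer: 58/7 ≈ 8.2857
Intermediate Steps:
h = 29/7 (h = -6*⅐ + 5*1 = -6/7 + 5 = 29/7 ≈ 4.1429)
(h*1)*2 = ((29/7)*1)*2 = (29/7)*2 = 58/7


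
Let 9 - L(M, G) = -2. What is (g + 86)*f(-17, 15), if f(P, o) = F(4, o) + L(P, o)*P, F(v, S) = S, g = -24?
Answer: -10664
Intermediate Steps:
L(M, G) = 11 (L(M, G) = 9 - 1*(-2) = 9 + 2 = 11)
f(P, o) = o + 11*P
(g + 86)*f(-17, 15) = (-24 + 86)*(15 + 11*(-17)) = 62*(15 - 187) = 62*(-172) = -10664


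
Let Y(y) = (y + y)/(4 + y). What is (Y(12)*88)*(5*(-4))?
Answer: -2640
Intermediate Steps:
Y(y) = 2*y/(4 + y) (Y(y) = (2*y)/(4 + y) = 2*y/(4 + y))
(Y(12)*88)*(5*(-4)) = ((2*12/(4 + 12))*88)*(5*(-4)) = ((2*12/16)*88)*(-20) = ((2*12*(1/16))*88)*(-20) = ((3/2)*88)*(-20) = 132*(-20) = -2640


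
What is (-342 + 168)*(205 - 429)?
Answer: 38976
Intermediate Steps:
(-342 + 168)*(205 - 429) = -174*(-224) = 38976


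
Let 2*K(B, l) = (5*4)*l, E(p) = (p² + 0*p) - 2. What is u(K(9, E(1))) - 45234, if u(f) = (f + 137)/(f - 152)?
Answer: -7328035/162 ≈ -45235.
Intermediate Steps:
E(p) = -2 + p² (E(p) = (p² + 0) - 2 = p² - 2 = -2 + p²)
K(B, l) = 10*l (K(B, l) = ((5*4)*l)/2 = (20*l)/2 = 10*l)
u(f) = (137 + f)/(-152 + f)
u(K(9, E(1))) - 45234 = (137 + 10*(-2 + 1²))/(-152 + 10*(-2 + 1²)) - 45234 = (137 + 10*(-2 + 1))/(-152 + 10*(-2 + 1)) - 45234 = (137 + 10*(-1))/(-152 + 10*(-1)) - 45234 = (137 - 10)/(-152 - 10) - 45234 = 127/(-162) - 45234 = -1/162*127 - 45234 = -127/162 - 45234 = -7328035/162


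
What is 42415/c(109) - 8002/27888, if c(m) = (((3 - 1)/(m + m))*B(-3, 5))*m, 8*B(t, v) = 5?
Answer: 946291615/13944 ≈ 67864.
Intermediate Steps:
B(t, v) = 5/8 (B(t, v) = (1/8)*5 = 5/8)
c(m) = 5/8 (c(m) = (((3 - 1)/(m + m))*(5/8))*m = ((2/((2*m)))*(5/8))*m = ((2*(1/(2*m)))*(5/8))*m = ((5/8)/m)*m = (5/(8*m))*m = 5/8)
42415/c(109) - 8002/27888 = 42415/(5/8) - 8002/27888 = 42415*(8/5) - 8002*1/27888 = 67864 - 4001/13944 = 946291615/13944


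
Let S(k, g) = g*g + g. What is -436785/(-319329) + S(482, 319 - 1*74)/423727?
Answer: 68107852175/45102773061 ≈ 1.5101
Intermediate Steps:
S(k, g) = g + g² (S(k, g) = g² + g = g + g²)
-436785/(-319329) + S(482, 319 - 1*74)/423727 = -436785/(-319329) + ((319 - 1*74)*(1 + (319 - 1*74)))/423727 = -436785*(-1/319329) + ((319 - 74)*(1 + (319 - 74)))*(1/423727) = 145595/106443 + (245*(1 + 245))*(1/423727) = 145595/106443 + (245*246)*(1/423727) = 145595/106443 + 60270*(1/423727) = 145595/106443 + 60270/423727 = 68107852175/45102773061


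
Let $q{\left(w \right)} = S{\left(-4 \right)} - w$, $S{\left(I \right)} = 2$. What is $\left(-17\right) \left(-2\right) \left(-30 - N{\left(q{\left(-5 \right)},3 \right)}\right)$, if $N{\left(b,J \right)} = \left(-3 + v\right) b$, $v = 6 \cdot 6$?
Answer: $-8874$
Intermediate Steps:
$v = 36$
$q{\left(w \right)} = 2 - w$
$N{\left(b,J \right)} = 33 b$ ($N{\left(b,J \right)} = \left(-3 + 36\right) b = 33 b$)
$\left(-17\right) \left(-2\right) \left(-30 - N{\left(q{\left(-5 \right)},3 \right)}\right) = \left(-17\right) \left(-2\right) \left(-30 - 33 \left(2 - -5\right)\right) = 34 \left(-30 - 33 \left(2 + 5\right)\right) = 34 \left(-30 - 33 \cdot 7\right) = 34 \left(-30 - 231\right) = 34 \left(-261\right) = -8874$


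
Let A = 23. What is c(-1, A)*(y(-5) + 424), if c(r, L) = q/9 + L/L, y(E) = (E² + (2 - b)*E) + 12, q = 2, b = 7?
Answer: 594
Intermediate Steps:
y(E) = 12 + E² - 5*E (y(E) = (E² + (2 - 1*7)*E) + 12 = (E² + (2 - 7)*E) + 12 = (E² - 5*E) + 12 = 12 + E² - 5*E)
c(r, L) = 11/9 (c(r, L) = 2/9 + L/L = 2*(⅑) + 1 = 2/9 + 1 = 11/9)
c(-1, A)*(y(-5) + 424) = 11*((12 + (-5)² - 5*(-5)) + 424)/9 = 11*((12 + 25 + 25) + 424)/9 = 11*(62 + 424)/9 = (11/9)*486 = 594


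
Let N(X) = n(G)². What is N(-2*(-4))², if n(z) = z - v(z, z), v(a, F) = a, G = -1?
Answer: 0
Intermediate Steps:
n(z) = 0 (n(z) = z - z = 0)
N(X) = 0 (N(X) = 0² = 0)
N(-2*(-4))² = 0² = 0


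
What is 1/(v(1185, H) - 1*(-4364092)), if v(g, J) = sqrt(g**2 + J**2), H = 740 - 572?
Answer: 4364092/19045297552015 - 3*sqrt(159161)/19045297552015 ≈ 2.2908e-7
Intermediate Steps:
H = 168
v(g, J) = sqrt(J**2 + g**2)
1/(v(1185, H) - 1*(-4364092)) = 1/(sqrt(168**2 + 1185**2) - 1*(-4364092)) = 1/(sqrt(28224 + 1404225) + 4364092) = 1/(sqrt(1432449) + 4364092) = 1/(3*sqrt(159161) + 4364092) = 1/(4364092 + 3*sqrt(159161))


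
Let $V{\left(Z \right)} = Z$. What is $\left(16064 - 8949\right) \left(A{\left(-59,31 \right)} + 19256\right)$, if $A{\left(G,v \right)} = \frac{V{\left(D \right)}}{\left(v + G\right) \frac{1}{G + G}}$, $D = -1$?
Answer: $\frac{1917670375}{14} \approx 1.3698 \cdot 10^{8}$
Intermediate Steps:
$A{\left(G,v \right)} = - \frac{2 G}{G + v}$ ($A{\left(G,v \right)} = - \frac{1}{\left(v + G\right) \frac{1}{G + G}} = - \frac{1}{\left(G + v\right) \frac{1}{2 G}} = - \frac{1}{\frac{1}{2} \frac{1}{G} \left(G + v\right)} = - \frac{2 G}{G + v}$)
$\left(16064 - 8949\right) \left(A{\left(-59,31 \right)} + 19256\right) = \left(16064 - 8949\right) \left(\left(-2\right) \left(-59\right) \frac{1}{-59 + 31} + 19256\right) = 7115 \left(\left(-2\right) \left(-59\right) \frac{1}{-28} + 19256\right) = 7115 \left(\left(-2\right) \left(-59\right) \left(- \frac{1}{28}\right) + 19256\right) = 7115 \left(- \frac{59}{14} + 19256\right) = 7115 \cdot \frac{269525}{14} = \frac{1917670375}{14}$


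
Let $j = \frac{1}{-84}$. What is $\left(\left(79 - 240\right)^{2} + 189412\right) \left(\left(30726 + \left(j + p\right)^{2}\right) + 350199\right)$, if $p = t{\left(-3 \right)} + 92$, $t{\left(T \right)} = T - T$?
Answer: $\frac{591630287673557}{7056} \approx 8.3848 \cdot 10^{10}$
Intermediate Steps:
$t{\left(T \right)} = 0$
$j = - \frac{1}{84} \approx -0.011905$
$p = 92$ ($p = 0 + 92 = 92$)
$\left(\left(79 - 240\right)^{2} + 189412\right) \left(\left(30726 + \left(j + p\right)^{2}\right) + 350199\right) = \left(\left(79 - 240\right)^{2} + 189412\right) \left(\left(30726 + \left(- \frac{1}{84} + 92\right)^{2}\right) + 350199\right) = \left(\left(-161\right)^{2} + 189412\right) \left(\left(30726 + \left(\frac{7727}{84}\right)^{2}\right) + 350199\right) = \left(25921 + 189412\right) \left(\left(30726 + \frac{59706529}{7056}\right) + 350199\right) = 215333 \left(\frac{276509185}{7056} + 350199\right) = 215333 \cdot \frac{2747513329}{7056} = \frac{591630287673557}{7056}$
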